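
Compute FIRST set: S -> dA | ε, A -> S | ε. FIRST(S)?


Per alternative of S: FIRST(dA) = {d}; FIRST(ε) = {ε}
FIRST(S) = {d, ε}


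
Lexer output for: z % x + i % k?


Scan left to right, longest-match per lexeme
Tokens: ID(z), OP(%), ID(x), OP(+), ID(i), OP(%), ID(k)


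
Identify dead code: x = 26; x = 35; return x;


first assignment to x is overwritten before any read
Dead: 'x = 26'


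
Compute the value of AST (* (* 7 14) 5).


Evaluate inner: (* 7 14) = 98
Evaluate root: (* 98 5) = 490
Result: 490


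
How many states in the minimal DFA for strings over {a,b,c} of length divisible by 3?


Track length mod 3: states 0..2, accept at 0
Minimal DFA: 3 states


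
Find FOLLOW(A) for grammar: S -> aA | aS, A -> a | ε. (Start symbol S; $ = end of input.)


$ ∈ FOLLOW(S). For each A -> αBβ: add FIRST(β)\{ε} to FOLLOW(B); if β nullable, add FOLLOW(A).
FOLLOW(A) = {$}


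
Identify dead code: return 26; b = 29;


statement follows a return and is unreachable
Dead: 'b = 29'


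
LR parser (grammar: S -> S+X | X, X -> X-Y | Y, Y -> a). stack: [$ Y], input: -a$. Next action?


'Y' (not preceded by X-) is the handle for X -> Y
Action: reduce (X -> Y)


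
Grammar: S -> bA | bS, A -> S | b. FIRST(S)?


Per alternative of S: FIRST(bA) = {b}; FIRST(bS) = {b}
FIRST(S) = {b}


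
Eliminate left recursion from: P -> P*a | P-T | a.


Left-recursive alternatives: P*a, P-T; non-recursive: a
Introduce P': P -> aP', P' -> *aP' | -TP' | ε


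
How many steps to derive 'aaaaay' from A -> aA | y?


Derivation: A => aA => aaA => aaaA => aaaaA => aaaaaA => aaaaay
Steps: 6


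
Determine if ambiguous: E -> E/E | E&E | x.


'x/x&x' has two parse trees (no precedence encoded between / and &)
Ambiguous


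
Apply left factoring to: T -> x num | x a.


Common prefix: 'x'
Factored: T -> x T', T' -> num | a


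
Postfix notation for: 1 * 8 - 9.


Left to right (same or higher precedence on left)
Postfix: 1 8 * 9 -


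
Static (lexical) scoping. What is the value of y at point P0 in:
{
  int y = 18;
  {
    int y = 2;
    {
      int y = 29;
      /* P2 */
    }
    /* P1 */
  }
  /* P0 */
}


y declared in the same block as P0
y = 18


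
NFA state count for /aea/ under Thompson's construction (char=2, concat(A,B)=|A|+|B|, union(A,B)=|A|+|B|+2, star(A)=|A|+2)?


Syntax tree has 3 char leaf(s), 0 union(s), 0 star(s)
chars contribute 3×2 = 6; each union adds +2; each star adds +2
Total: 6 + 0 + 0 = 6 states


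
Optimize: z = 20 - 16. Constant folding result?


20 - 16 = 4 at compile time
Optimized: z = 4


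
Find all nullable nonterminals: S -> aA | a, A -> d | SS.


A nonterminal is nullable iff some alternative derives ε (directly, or every symbol in it is nullable)
Nullable: {}


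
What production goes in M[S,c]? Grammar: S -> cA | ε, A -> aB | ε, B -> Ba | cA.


For [S, c]: 'c' ∈ FIRST(cA)
Entry: S -> cA


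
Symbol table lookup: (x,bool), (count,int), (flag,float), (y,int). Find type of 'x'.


Lookup 'x' → type bool


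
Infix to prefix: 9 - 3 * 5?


'*' binds tighter: tree is (- 9 (* 3 5))
Prefix: - 9 * 3 5


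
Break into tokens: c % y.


Scan left to right, longest-match per lexeme
Tokens: ID(c), OP(%), ID(y)


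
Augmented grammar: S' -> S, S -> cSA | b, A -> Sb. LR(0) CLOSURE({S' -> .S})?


Start: S' -> .S
For each item with dot before a nonterminal B, add B -> .γ for every B-production
Closure: [S' -> .S, S -> .cSA, S -> .b]


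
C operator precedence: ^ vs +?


'+' is additive (level 9); '^' is bitwise XOR (level 4)
Higher level binds tighter
'+' has higher precedence than '^'


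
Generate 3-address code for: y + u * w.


Break into single-operator statements:
t1 = u * w
t2 = y + t1


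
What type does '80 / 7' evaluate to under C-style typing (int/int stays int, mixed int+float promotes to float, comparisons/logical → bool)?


Operand types: int / int
Rule: mixed int/float promotes to float; int/int stays int
Result type: int


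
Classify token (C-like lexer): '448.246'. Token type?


Pattern: digits with a decimal point
Type: FLOAT_LITERAL


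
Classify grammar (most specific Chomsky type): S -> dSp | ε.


Single nonterminal LHS, but d^n p^n is not regular
Classification: Type 2 (Context-Free)


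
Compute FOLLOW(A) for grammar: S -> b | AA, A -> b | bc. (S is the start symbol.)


$ ∈ FOLLOW(S). For each A -> αBβ: add FIRST(β)\{ε} to FOLLOW(B); if β nullable, add FOLLOW(A).
FOLLOW(A) = {$, b}


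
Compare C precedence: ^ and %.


'%' is multiplicative (level 10); '^' is bitwise XOR (level 4)
Higher level binds tighter
'%' has higher precedence than '^'


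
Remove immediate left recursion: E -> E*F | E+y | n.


Left-recursive alternatives: E*F, E+y; non-recursive: n
Introduce E': E -> nE', E' -> *FE' | +yE' | ε


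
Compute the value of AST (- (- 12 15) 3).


Evaluate inner: (- 12 15) = -3
Evaluate root: (- -3 3) = -6
Result: -6


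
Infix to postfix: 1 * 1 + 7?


Left to right (same or higher precedence on left)
Postfix: 1 1 * 7 +


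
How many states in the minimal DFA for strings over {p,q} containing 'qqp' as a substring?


KMP-style automaton: 3 progress states + 1 absorbing accept = 4
Minimal DFA: 4 states


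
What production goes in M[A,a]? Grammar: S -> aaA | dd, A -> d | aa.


For [A, a]: 'a' ∈ FIRST(aa)
Entry: A -> aa


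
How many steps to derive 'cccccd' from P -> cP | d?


Derivation: P => cP => ccP => cccP => ccccP => cccccP => cccccd
Steps: 6


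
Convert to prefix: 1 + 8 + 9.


left-to-right (same/higher precedence on left): tree is (+ (+ 1 8) 9)
Prefix: + + 1 8 9


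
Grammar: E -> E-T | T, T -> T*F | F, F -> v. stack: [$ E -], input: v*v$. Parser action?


no handle ('E-' is not any RHS); shift 'v'
Action: shift


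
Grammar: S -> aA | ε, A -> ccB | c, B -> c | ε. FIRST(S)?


Per alternative of S: FIRST(aA) = {a}; FIRST(ε) = {ε}
FIRST(S) = {a, ε}


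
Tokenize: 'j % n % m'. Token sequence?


Scan left to right, longest-match per lexeme
Tokens: ID(j), OP(%), ID(n), OP(%), ID(m)


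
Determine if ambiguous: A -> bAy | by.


balanced b^n…y^n: each string has a unique parse
Unambiguous


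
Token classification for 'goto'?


Pattern: reserved word
Type: KEYWORD


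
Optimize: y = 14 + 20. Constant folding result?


14 + 20 = 34 at compile time
Optimized: y = 34


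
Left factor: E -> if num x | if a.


Common prefix: 'if'
Factored: E -> if E', E' -> num x | a


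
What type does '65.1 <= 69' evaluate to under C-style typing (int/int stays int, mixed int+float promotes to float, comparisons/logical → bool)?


Operand types: float <= int
Rule: comparison yields bool
Result type: bool


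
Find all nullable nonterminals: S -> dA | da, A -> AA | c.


A nonterminal is nullable iff some alternative derives ε (directly, or every symbol in it is nullable)
Nullable: {}


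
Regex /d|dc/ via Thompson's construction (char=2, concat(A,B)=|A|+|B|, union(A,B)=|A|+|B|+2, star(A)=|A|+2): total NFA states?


Syntax tree has 3 char leaf(s), 1 union(s), 0 star(s)
chars contribute 3×2 = 6; each union adds +2; each star adds +2
Total: 6 + 2 + 0 = 8 states


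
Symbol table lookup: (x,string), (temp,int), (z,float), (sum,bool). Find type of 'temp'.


Lookup 'temp' → type int


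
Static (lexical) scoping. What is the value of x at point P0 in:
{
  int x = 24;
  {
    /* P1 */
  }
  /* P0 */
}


x declared in the same block as P0
x = 24


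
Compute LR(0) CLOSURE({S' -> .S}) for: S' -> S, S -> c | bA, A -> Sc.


Start: S' -> .S
For each item with dot before a nonterminal B, add B -> .γ for every B-production
Closure: [S' -> .S, S -> .c, S -> .bA]


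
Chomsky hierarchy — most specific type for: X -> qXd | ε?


Single nonterminal LHS, but q^n d^n is not regular
Classification: Type 2 (Context-Free)


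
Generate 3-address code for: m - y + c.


Break into single-operator statements:
t1 = m - y
t2 = t1 + c


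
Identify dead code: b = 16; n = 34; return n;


b is assigned but never read
Dead: 'b = 16'


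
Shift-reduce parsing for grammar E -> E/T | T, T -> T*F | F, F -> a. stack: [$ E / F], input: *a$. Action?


'F' (not preceded by T*) is the handle for T -> F
Action: reduce (T -> F)


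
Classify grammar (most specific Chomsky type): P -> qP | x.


Right-linear: every RHS is a terminal or a terminal followed by one nonterminal
Classification: Type 3 (Regular)


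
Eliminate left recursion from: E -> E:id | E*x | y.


Left-recursive alternatives: E:id, E*x; non-recursive: y
Introduce E': E -> yE', E' -> :idE' | *xE' | ε


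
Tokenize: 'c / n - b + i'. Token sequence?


Scan left to right, longest-match per lexeme
Tokens: ID(c), OP(/), ID(n), OP(-), ID(b), OP(+), ID(i)


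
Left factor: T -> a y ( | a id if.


Common prefix: 'a'
Factored: T -> a T', T' -> y ( | id if


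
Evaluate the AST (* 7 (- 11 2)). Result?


Evaluate inner: (- 11 2) = 9
Evaluate root: (* 7 9) = 63
Result: 63


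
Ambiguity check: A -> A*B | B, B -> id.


precedence layered via separate nonterminal B: deterministic
Unambiguous


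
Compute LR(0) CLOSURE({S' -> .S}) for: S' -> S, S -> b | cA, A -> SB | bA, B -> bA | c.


Start: S' -> .S
For each item with dot before a nonterminal B, add B -> .γ for every B-production
Closure: [S' -> .S, S -> .b, S -> .cA]


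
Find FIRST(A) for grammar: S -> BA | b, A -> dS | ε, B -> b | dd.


Per alternative of A: FIRST(dS) = {d}; FIRST(ε) = {ε}
FIRST(A) = {d, ε}


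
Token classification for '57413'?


Pattern: digits only
Type: INTEGER_LITERAL


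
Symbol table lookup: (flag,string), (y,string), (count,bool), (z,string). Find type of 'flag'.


Lookup 'flag' → type string


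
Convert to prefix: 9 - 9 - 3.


left-to-right (same/higher precedence on left): tree is (- (- 9 9) 3)
Prefix: - - 9 9 3


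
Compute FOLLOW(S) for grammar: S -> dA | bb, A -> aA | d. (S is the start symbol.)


$ ∈ FOLLOW(S). For each A -> αBβ: add FIRST(β)\{ε} to FOLLOW(B); if β nullable, add FOLLOW(A).
FOLLOW(S) = {$}


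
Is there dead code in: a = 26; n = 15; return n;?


a is assigned but never read
Dead: 'a = 26'


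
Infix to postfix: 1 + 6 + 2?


Left to right (same or higher precedence on left)
Postfix: 1 6 + 2 +


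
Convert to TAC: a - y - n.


Break into single-operator statements:
t1 = a - y
t2 = t1 - n


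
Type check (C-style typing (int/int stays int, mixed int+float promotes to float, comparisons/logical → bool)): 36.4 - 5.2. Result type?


Operand types: float - float
Rule: mixed int/float promotes to float; int/int stays int
Result type: float


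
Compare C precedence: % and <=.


'%' is multiplicative (level 10); '<=' is relational (level 7)
Higher level binds tighter
'%' has higher precedence than '<='


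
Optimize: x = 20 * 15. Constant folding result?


20 * 15 = 300 at compile time
Optimized: x = 300


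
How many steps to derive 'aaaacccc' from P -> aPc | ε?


Derivation: P => aPc => aaPcc => aaaPccc => aaaaPcccc => aaaacccc
Steps: 5


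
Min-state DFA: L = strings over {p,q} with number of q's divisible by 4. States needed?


Track (count of q) mod 4: states 0..3, accept at 0
Minimal DFA: 4 states


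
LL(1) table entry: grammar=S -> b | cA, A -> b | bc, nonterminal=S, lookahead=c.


For [S, c]: 'c' ∈ FIRST(cA)
Entry: S -> cA


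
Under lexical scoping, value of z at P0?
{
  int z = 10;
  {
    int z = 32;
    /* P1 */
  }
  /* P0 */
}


z declared in the same block as P0
z = 10


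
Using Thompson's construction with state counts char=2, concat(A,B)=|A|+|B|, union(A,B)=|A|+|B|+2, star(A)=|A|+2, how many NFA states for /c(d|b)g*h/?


Syntax tree has 5 char leaf(s), 1 union(s), 1 star(s)
chars contribute 5×2 = 10; each union adds +2; each star adds +2
Total: 10 + 2 + 2 = 14 states


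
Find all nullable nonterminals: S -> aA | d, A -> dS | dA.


A nonterminal is nullable iff some alternative derives ε (directly, or every symbol in it is nullable)
Nullable: {}


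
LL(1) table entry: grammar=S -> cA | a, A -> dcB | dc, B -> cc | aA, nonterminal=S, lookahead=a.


For [S, a]: 'a' ∈ FIRST(a)
Entry: S -> a


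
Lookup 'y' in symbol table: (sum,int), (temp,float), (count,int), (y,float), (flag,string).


Lookup 'y' → type float


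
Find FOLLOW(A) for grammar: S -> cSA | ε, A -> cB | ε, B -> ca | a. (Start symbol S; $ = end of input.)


$ ∈ FOLLOW(S). For each A -> αBβ: add FIRST(β)\{ε} to FOLLOW(B); if β nullable, add FOLLOW(A).
FOLLOW(A) = {$, c}


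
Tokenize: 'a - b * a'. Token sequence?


Scan left to right, longest-match per lexeme
Tokens: ID(a), OP(-), ID(b), OP(*), ID(a)


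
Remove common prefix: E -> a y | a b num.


Common prefix: 'a'
Factored: E -> a E', E' -> y | b num


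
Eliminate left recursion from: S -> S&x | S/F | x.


Left-recursive alternatives: S&x, S/F; non-recursive: x
Introduce S': S -> xS', S' -> &xS' | /FS' | ε


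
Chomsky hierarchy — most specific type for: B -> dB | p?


Right-linear: every RHS is a terminal or a terminal followed by one nonterminal
Classification: Type 3 (Regular)


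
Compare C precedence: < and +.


'+' is additive (level 9); '<' is relational (level 7)
Higher level binds tighter
'+' has higher precedence than '<'


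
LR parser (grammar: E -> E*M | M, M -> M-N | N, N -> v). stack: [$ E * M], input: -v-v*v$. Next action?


'-' can extend M; shift to build M -> M-N
Action: shift


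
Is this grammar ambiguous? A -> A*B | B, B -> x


precedence layered via separate nonterminal B: deterministic
Unambiguous


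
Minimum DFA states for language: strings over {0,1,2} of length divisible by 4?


Track length mod 4: states 0..3, accept at 0
Minimal DFA: 4 states


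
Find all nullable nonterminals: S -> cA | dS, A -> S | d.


A nonterminal is nullable iff some alternative derives ε (directly, or every symbol in it is nullable)
Nullable: {}


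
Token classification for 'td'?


Pattern: letter/underscore followed by alphanumerics, not a keyword
Type: IDENTIFIER


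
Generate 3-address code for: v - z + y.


Break into single-operator statements:
t1 = v - z
t2 = t1 + y


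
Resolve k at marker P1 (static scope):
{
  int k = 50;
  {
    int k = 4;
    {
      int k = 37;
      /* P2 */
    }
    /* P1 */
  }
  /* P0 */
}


k declared in the same block as P1
k = 4


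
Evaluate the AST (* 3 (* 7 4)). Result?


Evaluate inner: (* 7 4) = 28
Evaluate root: (* 3 28) = 84
Result: 84


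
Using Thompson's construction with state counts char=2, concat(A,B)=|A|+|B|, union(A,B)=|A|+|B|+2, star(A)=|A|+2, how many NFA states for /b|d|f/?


Syntax tree has 3 char leaf(s), 2 union(s), 0 star(s)
chars contribute 3×2 = 6; each union adds +2; each star adds +2
Total: 6 + 4 + 0 = 10 states


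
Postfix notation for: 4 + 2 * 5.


* has higher precedence, evaluate 2*5 first
Postfix: 4 2 5 * +


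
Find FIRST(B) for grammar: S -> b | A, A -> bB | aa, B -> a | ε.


Per alternative of B: FIRST(a) = {a}; FIRST(ε) = {ε}
FIRST(B) = {a, ε}


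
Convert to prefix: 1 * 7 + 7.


left-to-right (same/higher precedence on left): tree is (+ (* 1 7) 7)
Prefix: + * 1 7 7


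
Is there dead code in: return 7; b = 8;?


statement follows a return and is unreachable
Dead: 'b = 8'


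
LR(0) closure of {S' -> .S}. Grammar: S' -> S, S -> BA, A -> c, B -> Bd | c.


Start: S' -> .S
For each item with dot before a nonterminal B, add B -> .γ for every B-production
Closure: [S' -> .S, S -> .BA, B -> .Bd, B -> .c]


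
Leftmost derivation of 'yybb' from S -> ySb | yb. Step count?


Derivation: S => ySb => yybb
Steps: 2


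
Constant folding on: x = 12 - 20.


12 - 20 = -8 at compile time
Optimized: x = -8


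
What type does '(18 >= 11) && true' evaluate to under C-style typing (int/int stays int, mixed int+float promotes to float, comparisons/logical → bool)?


Operand types: bool && bool
Rule: logical operators take bool operands and yield bool
Result type: bool


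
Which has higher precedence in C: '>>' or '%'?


'%' is multiplicative (level 10); '>>' is shift (level 8)
Higher level binds tighter
'%' has higher precedence than '>>'


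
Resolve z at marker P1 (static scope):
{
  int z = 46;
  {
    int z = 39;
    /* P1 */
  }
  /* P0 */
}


z declared in the same block as P1
z = 39


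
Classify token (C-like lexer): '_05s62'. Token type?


Pattern: letter/underscore followed by alphanumerics, not a keyword
Type: IDENTIFIER


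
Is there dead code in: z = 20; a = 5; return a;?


z is assigned but never read
Dead: 'z = 20'


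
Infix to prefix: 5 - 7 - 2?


left-to-right (same/higher precedence on left): tree is (- (- 5 7) 2)
Prefix: - - 5 7 2


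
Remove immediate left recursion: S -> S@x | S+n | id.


Left-recursive alternatives: S@x, S+n; non-recursive: id
Introduce S': S -> idS', S' -> @xS' | +nS' | ε


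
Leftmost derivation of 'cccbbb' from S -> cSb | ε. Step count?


Derivation: S => cSb => ccSbb => cccSbbb => cccbbb
Steps: 4


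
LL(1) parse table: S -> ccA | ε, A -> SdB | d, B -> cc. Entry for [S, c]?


For [S, c]: 'c' ∈ FIRST(ccA)
Entry: S -> ccA


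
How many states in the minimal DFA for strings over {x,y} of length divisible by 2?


Track length mod 2: states 0..1, accept at 0
Minimal DFA: 2 states


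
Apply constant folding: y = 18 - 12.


18 - 12 = 6 at compile time
Optimized: y = 6


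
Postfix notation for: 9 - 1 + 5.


Left to right (same or higher precedence on left)
Postfix: 9 1 - 5 +


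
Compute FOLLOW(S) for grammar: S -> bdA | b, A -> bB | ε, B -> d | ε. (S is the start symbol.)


$ ∈ FOLLOW(S). For each A -> αBβ: add FIRST(β)\{ε} to FOLLOW(B); if β nullable, add FOLLOW(A).
FOLLOW(S) = {$}


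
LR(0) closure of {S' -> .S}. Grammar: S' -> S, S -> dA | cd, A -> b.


Start: S' -> .S
For each item with dot before a nonterminal B, add B -> .γ for every B-production
Closure: [S' -> .S, S -> .dA, S -> .cd]


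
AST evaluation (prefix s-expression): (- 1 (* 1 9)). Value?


Evaluate inner: (* 1 9) = 9
Evaluate root: (- 1 9) = -8
Result: -8


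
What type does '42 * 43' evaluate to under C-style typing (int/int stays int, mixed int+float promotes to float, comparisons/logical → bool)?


Operand types: int * int
Rule: mixed int/float promotes to float; int/int stays int
Result type: int


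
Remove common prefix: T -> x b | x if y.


Common prefix: 'x'
Factored: T -> x T', T' -> b | if y


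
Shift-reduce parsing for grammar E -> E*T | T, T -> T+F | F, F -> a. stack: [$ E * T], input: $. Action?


handle 'E*T' on top; lookahead ∈ FOLLOW(E) = {*, $}
Action: reduce (E -> E*T)


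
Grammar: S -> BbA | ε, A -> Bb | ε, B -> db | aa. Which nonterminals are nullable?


A nonterminal is nullable iff some alternative derives ε (directly, or every symbol in it is nullable)
Nullable: {A, S}


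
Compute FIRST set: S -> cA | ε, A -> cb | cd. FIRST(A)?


Per alternative of A: FIRST(cb) = {c}; FIRST(cd) = {c}
FIRST(A) = {c}


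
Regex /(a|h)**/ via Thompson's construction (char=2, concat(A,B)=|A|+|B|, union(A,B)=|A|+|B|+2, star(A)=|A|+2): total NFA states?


Syntax tree has 2 char leaf(s), 1 union(s), 2 star(s)
chars contribute 2×2 = 4; each union adds +2; each star adds +2
Total: 4 + 2 + 4 = 10 states


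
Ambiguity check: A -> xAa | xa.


balanced x^n…a^n: each string has a unique parse
Unambiguous


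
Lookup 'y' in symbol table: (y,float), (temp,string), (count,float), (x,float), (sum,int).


Lookup 'y' → type float


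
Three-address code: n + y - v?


Break into single-operator statements:
t1 = n + y
t2 = t1 - v


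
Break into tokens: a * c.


Scan left to right, longest-match per lexeme
Tokens: ID(a), OP(*), ID(c)


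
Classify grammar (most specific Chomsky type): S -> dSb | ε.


Single nonterminal LHS, but d^n b^n is not regular
Classification: Type 2 (Context-Free)


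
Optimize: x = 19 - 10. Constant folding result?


19 - 10 = 9 at compile time
Optimized: x = 9


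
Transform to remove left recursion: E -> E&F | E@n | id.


Left-recursive alternatives: E&F, E@n; non-recursive: id
Introduce E': E -> idE', E' -> &FE' | @nE' | ε


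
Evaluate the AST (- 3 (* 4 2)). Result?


Evaluate inner: (* 4 2) = 8
Evaluate root: (- 3 8) = -5
Result: -5


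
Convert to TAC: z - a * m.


Break into single-operator statements:
t1 = a * m
t2 = z - t1


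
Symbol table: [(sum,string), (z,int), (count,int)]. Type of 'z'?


Lookup 'z' → type int


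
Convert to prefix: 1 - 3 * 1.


'*' binds tighter: tree is (- 1 (* 3 1))
Prefix: - 1 * 3 1


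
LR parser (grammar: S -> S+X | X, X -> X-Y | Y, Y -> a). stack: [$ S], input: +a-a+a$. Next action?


shift '+' to continue S -> S+X
Action: shift


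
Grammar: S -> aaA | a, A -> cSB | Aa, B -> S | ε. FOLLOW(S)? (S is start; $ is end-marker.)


$ ∈ FOLLOW(S). For each A -> αBβ: add FIRST(β)\{ε} to FOLLOW(B); if β nullable, add FOLLOW(A).
FOLLOW(S) = {$, a}


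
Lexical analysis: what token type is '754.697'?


Pattern: digits with a decimal point
Type: FLOAT_LITERAL


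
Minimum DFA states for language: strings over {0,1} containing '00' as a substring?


KMP-style automaton: 2 progress states + 1 absorbing accept = 3
Minimal DFA: 3 states


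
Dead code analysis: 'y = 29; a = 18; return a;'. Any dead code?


y is assigned but never read
Dead: 'y = 29'


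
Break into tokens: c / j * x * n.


Scan left to right, longest-match per lexeme
Tokens: ID(c), OP(/), ID(j), OP(*), ID(x), OP(*), ID(n)


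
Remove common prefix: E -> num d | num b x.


Common prefix: 'num'
Factored: E -> num E', E' -> d | b x


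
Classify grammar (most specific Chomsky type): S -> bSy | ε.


Single nonterminal LHS, but b^n y^n is not regular
Classification: Type 2 (Context-Free)


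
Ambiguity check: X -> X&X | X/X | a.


'a&a/a' has two parse trees (no precedence encoded between & and /)
Ambiguous


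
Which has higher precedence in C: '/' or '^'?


'/' is multiplicative (level 10); '^' is bitwise XOR (level 4)
Higher level binds tighter
'/' has higher precedence than '^'


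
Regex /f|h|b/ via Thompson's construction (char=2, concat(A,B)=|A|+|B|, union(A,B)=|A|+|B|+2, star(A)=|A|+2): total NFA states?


Syntax tree has 3 char leaf(s), 2 union(s), 0 star(s)
chars contribute 3×2 = 6; each union adds +2; each star adds +2
Total: 6 + 4 + 0 = 10 states


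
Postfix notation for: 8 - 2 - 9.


Left to right (same or higher precedence on left)
Postfix: 8 2 - 9 -


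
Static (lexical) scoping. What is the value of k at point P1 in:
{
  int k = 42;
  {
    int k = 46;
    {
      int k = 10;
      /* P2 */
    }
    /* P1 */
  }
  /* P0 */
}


k declared in the same block as P1
k = 46


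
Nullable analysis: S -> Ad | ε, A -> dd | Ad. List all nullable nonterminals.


A nonterminal is nullable iff some alternative derives ε (directly, or every symbol in it is nullable)
Nullable: {S}


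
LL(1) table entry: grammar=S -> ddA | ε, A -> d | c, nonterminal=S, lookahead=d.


For [S, d]: 'd' ∈ FIRST(ddA)
Entry: S -> ddA


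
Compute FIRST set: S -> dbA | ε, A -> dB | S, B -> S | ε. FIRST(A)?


Per alternative of A: FIRST(dB) = {d}; FIRST(S) = {d, ε}
FIRST(A) = {d, ε}


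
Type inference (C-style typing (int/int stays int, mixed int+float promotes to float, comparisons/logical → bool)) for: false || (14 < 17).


Operand types: bool || bool
Rule: logical operators take bool operands and yield bool
Result type: bool


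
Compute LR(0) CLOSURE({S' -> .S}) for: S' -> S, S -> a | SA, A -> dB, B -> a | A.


Start: S' -> .S
For each item with dot before a nonterminal B, add B -> .γ for every B-production
Closure: [S' -> .S, S -> .a, S -> .SA]


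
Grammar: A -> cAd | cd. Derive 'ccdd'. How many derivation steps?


Derivation: A => cAd => ccdd
Steps: 2


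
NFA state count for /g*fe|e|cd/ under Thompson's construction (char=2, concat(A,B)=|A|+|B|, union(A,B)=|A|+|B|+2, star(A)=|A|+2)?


Syntax tree has 6 char leaf(s), 2 union(s), 1 star(s)
chars contribute 6×2 = 12; each union adds +2; each star adds +2
Total: 12 + 4 + 2 = 18 states


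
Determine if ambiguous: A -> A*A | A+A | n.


'n*n+n' has two parse trees (no precedence encoded between * and +)
Ambiguous


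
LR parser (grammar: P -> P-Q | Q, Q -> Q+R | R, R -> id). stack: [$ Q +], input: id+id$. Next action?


no handle; shift 'id'
Action: shift


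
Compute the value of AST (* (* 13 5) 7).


Evaluate inner: (* 13 5) = 65
Evaluate root: (* 65 7) = 455
Result: 455


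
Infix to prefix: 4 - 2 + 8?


left-to-right (same/higher precedence on left): tree is (+ (- 4 2) 8)
Prefix: + - 4 2 8


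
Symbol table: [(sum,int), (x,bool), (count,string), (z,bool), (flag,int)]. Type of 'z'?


Lookup 'z' → type bool


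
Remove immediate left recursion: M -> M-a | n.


Left-recursive alternatives: M-a; non-recursive: n
Introduce M': M -> nM', M' -> -aM' | ε


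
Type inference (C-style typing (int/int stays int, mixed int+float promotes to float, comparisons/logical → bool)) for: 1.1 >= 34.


Operand types: float >= int
Rule: comparison yields bool
Result type: bool


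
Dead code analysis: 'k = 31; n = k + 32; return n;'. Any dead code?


k is read by n's definition; n is returned
No dead code


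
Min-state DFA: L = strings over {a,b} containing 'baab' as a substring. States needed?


KMP-style automaton: 4 progress states + 1 absorbing accept = 5
Minimal DFA: 5 states


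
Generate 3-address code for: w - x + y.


Break into single-operator statements:
t1 = w - x
t2 = t1 + y


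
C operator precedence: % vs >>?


'%' is multiplicative (level 10); '>>' is shift (level 8)
Higher level binds tighter
'%' has higher precedence than '>>'


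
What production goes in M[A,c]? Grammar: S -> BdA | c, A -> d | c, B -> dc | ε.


For [A, c]: 'c' ∈ FIRST(c)
Entry: A -> c


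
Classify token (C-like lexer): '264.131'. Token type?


Pattern: digits with a decimal point
Type: FLOAT_LITERAL


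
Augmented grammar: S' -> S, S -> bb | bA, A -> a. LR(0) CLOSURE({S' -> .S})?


Start: S' -> .S
For each item with dot before a nonterminal B, add B -> .γ for every B-production
Closure: [S' -> .S, S -> .bb, S -> .bA]


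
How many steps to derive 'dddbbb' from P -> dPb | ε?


Derivation: P => dPb => ddPbb => dddPbbb => dddbbb
Steps: 4


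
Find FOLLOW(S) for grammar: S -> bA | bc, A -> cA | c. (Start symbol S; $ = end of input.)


$ ∈ FOLLOW(S). For each A -> αBβ: add FIRST(β)\{ε} to FOLLOW(B); if β nullable, add FOLLOW(A).
FOLLOW(S) = {$}


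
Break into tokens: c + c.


Scan left to right, longest-match per lexeme
Tokens: ID(c), OP(+), ID(c)


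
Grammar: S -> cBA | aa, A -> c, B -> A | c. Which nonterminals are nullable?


A nonterminal is nullable iff some alternative derives ε (directly, or every symbol in it is nullable)
Nullable: {}


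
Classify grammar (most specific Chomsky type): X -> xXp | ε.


Single nonterminal LHS, but x^n p^n is not regular
Classification: Type 2 (Context-Free)


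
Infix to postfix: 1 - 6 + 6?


Left to right (same or higher precedence on left)
Postfix: 1 6 - 6 +


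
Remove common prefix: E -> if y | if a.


Common prefix: 'if'
Factored: E -> if E', E' -> y | a


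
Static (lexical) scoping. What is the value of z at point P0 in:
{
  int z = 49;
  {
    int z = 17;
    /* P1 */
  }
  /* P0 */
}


z declared in the same block as P0
z = 49


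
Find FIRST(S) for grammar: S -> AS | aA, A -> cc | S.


Per alternative of S: FIRST(AS) = {a, c}; FIRST(aA) = {a}
FIRST(S) = {a, c}


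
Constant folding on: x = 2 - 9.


2 - 9 = -7 at compile time
Optimized: x = -7


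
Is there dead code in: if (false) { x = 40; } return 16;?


condition is constant false, so the whole block is unreachable
Dead: 'if (false) { x = 40; }'


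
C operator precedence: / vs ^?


'/' is multiplicative (level 10); '^' is bitwise XOR (level 4)
Higher level binds tighter
'/' has higher precedence than '^'


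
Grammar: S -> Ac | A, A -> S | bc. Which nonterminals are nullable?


A nonterminal is nullable iff some alternative derives ε (directly, or every symbol in it is nullable)
Nullable: {}


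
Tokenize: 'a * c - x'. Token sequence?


Scan left to right, longest-match per lexeme
Tokens: ID(a), OP(*), ID(c), OP(-), ID(x)


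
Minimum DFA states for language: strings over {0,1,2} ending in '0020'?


Track the longest suffix of input matching a prefix of '0020': 5 classes (prefixes of length 0..4)
Minimal DFA: 5 states


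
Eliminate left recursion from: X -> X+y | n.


Left-recursive alternatives: X+y; non-recursive: n
Introduce X': X -> nX', X' -> +yX' | ε


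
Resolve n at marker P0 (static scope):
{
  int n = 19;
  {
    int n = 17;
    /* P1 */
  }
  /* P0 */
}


n declared in the same block as P0
n = 19


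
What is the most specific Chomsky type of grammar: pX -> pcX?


LHS has context (more than one symbol) and |LHS| ≤ |RHS|
Classification: Type 1 (Context-Sensitive)


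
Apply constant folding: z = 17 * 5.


17 * 5 = 85 at compile time
Optimized: z = 85


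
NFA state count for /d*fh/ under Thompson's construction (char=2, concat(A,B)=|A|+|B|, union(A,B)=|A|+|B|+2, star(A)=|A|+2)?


Syntax tree has 3 char leaf(s), 0 union(s), 1 star(s)
chars contribute 3×2 = 6; each union adds +2; each star adds +2
Total: 6 + 0 + 2 = 8 states


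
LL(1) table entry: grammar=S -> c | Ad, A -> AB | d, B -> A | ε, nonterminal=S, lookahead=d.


For [S, d]: 'd' ∈ FIRST(Ad)
Entry: S -> Ad


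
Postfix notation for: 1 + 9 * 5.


* has higher precedence, evaluate 9*5 first
Postfix: 1 9 5 * +


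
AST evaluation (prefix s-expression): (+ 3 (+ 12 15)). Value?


Evaluate inner: (+ 12 15) = 27
Evaluate root: (+ 3 27) = 30
Result: 30


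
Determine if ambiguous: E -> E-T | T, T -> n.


precedence layered via separate nonterminal T: deterministic
Unambiguous


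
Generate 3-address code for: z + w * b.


Break into single-operator statements:
t1 = w * b
t2 = z + t1


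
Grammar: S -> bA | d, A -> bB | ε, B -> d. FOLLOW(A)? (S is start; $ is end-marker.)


$ ∈ FOLLOW(S). For each A -> αBβ: add FIRST(β)\{ε} to FOLLOW(B); if β nullable, add FOLLOW(A).
FOLLOW(A) = {$}


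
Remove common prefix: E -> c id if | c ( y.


Common prefix: 'c'
Factored: E -> c E', E' -> id if | ( y


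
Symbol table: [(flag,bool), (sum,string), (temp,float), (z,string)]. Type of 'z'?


Lookup 'z' → type string


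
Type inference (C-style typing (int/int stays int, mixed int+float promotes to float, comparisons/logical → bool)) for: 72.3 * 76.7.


Operand types: float * float
Rule: mixed int/float promotes to float; int/int stays int
Result type: float


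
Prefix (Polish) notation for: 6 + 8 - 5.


left-to-right (same/higher precedence on left): tree is (- (+ 6 8) 5)
Prefix: - + 6 8 5


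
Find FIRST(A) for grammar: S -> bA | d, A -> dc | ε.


Per alternative of A: FIRST(dc) = {d}; FIRST(ε) = {ε}
FIRST(A) = {d, ε}


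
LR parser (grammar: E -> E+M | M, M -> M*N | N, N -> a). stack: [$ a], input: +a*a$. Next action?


'a' on top is the handle for N -> a
Action: reduce (N -> a)


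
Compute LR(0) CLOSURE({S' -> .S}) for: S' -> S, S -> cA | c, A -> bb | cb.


Start: S' -> .S
For each item with dot before a nonterminal B, add B -> .γ for every B-production
Closure: [S' -> .S, S -> .cA, S -> .c]


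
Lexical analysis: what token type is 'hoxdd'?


Pattern: letter/underscore followed by alphanumerics, not a keyword
Type: IDENTIFIER


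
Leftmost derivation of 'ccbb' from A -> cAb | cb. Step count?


Derivation: A => cAb => ccbb
Steps: 2


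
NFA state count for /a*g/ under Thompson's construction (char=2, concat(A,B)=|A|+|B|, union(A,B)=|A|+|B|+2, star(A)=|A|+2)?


Syntax tree has 2 char leaf(s), 0 union(s), 1 star(s)
chars contribute 2×2 = 4; each union adds +2; each star adds +2
Total: 4 + 0 + 2 = 6 states


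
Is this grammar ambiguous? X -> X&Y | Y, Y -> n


precedence layered via separate nonterminal Y: deterministic
Unambiguous


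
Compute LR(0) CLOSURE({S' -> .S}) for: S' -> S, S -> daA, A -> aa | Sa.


Start: S' -> .S
For each item with dot before a nonterminal B, add B -> .γ for every B-production
Closure: [S' -> .S, S -> .daA]


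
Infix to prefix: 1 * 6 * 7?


left-to-right (same/higher precedence on left): tree is (* (* 1 6) 7)
Prefix: * * 1 6 7


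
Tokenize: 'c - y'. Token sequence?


Scan left to right, longest-match per lexeme
Tokens: ID(c), OP(-), ID(y)


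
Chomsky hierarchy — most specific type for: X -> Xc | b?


Left-linear: every RHS is a terminal or one nonterminal followed by a terminal
Classification: Type 3 (Regular)


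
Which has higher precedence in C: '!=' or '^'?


'!=' is equality (level 6); '^' is bitwise XOR (level 4)
Higher level binds tighter
'!=' has higher precedence than '^'


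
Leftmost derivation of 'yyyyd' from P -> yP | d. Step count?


Derivation: P => yP => yyP => yyyP => yyyyP => yyyyd
Steps: 5


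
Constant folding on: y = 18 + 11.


18 + 11 = 29 at compile time
Optimized: y = 29


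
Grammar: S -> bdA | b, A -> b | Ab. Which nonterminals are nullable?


A nonterminal is nullable iff some alternative derives ε (directly, or every symbol in it is nullable)
Nullable: {}


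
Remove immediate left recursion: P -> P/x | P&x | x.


Left-recursive alternatives: P/x, P&x; non-recursive: x
Introduce P': P -> xP', P' -> /xP' | &xP' | ε


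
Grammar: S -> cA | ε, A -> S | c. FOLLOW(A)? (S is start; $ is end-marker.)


$ ∈ FOLLOW(S). For each A -> αBβ: add FIRST(β)\{ε} to FOLLOW(B); if β nullable, add FOLLOW(A).
FOLLOW(A) = {$}


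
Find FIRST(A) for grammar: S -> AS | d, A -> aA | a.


Per alternative of A: FIRST(aA) = {a}; FIRST(a) = {a}
FIRST(A) = {a}


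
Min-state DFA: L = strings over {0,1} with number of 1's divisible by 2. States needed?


Track (count of 1) mod 2: states 0..1, accept at 0
Minimal DFA: 2 states


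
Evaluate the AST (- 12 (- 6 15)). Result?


Evaluate inner: (- 6 15) = -9
Evaluate root: (- 12 -9) = 21
Result: 21


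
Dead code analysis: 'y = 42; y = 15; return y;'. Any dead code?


first assignment to y is overwritten before any read
Dead: 'y = 42'


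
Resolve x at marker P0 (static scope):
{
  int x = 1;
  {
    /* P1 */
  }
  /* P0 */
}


x declared in the same block as P0
x = 1


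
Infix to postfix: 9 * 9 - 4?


Left to right (same or higher precedence on left)
Postfix: 9 9 * 4 -


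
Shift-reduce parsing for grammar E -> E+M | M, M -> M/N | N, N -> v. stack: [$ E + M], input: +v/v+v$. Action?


handle 'E+M' on top; lookahead ∈ FOLLOW(E) = {+, $}
Action: reduce (E -> E+M)


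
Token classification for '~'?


Pattern: operator symbol
Type: OPERATOR


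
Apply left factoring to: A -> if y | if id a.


Common prefix: 'if'
Factored: A -> if A', A' -> y | id a


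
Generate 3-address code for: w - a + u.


Break into single-operator statements:
t1 = w - a
t2 = t1 + u


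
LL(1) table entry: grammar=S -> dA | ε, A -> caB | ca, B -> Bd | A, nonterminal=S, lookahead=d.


For [S, d]: 'd' ∈ FIRST(dA)
Entry: S -> dA


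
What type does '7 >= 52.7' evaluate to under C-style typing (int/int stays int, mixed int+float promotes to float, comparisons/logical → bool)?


Operand types: int >= float
Rule: comparison yields bool
Result type: bool


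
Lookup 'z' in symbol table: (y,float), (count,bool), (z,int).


Lookup 'z' → type int


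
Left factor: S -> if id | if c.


Common prefix: 'if'
Factored: S -> if S', S' -> id | c


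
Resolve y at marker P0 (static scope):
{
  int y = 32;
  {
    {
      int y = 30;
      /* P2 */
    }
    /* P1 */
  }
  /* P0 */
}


y declared in the same block as P0
y = 32


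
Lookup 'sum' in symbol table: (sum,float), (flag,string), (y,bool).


Lookup 'sum' → type float


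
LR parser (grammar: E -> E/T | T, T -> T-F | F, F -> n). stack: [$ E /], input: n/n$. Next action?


no handle ('E/' is not any RHS); shift 'n'
Action: shift


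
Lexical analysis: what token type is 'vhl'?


Pattern: letter/underscore followed by alphanumerics, not a keyword
Type: IDENTIFIER


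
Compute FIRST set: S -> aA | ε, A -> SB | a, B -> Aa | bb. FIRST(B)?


Per alternative of B: FIRST(Aa) = {a, b}; FIRST(bb) = {b}
FIRST(B) = {a, b}


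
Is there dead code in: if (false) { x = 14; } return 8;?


condition is constant false, so the whole block is unreachable
Dead: 'if (false) { x = 14; }'


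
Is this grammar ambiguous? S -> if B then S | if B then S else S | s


dangling else: 'if B then if B then s else s' parses two ways
Ambiguous


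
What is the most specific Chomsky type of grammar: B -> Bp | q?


Left-linear: every RHS is a terminal or one nonterminal followed by a terminal
Classification: Type 3 (Regular)


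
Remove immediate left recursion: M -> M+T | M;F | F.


Left-recursive alternatives: M+T, M;F; non-recursive: F
Introduce M': M -> FM', M' -> +TM' | ;FM' | ε


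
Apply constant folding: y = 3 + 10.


3 + 10 = 13 at compile time
Optimized: y = 13


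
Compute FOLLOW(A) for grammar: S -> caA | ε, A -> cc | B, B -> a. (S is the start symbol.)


$ ∈ FOLLOW(S). For each A -> αBβ: add FIRST(β)\{ε} to FOLLOW(B); if β nullable, add FOLLOW(A).
FOLLOW(A) = {$}


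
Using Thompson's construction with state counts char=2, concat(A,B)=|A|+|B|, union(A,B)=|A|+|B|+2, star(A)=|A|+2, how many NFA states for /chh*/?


Syntax tree has 3 char leaf(s), 0 union(s), 1 star(s)
chars contribute 3×2 = 6; each union adds +2; each star adds +2
Total: 6 + 0 + 2 = 8 states


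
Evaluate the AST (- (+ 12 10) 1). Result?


Evaluate inner: (+ 12 10) = 22
Evaluate root: (- 22 1) = 21
Result: 21


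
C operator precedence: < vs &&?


'<' is relational (level 7); '&&' is logical AND (level 2)
Higher level binds tighter
'<' has higher precedence than '&&'


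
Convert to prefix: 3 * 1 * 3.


left-to-right (same/higher precedence on left): tree is (* (* 3 1) 3)
Prefix: * * 3 1 3


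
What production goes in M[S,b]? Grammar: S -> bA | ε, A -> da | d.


For [S, b]: 'b' ∈ FIRST(bA)
Entry: S -> bA


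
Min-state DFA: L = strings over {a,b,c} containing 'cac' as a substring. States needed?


KMP-style automaton: 3 progress states + 1 absorbing accept = 4
Minimal DFA: 4 states


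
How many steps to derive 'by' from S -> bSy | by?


Derivation: S => by
Steps: 1


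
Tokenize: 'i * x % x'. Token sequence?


Scan left to right, longest-match per lexeme
Tokens: ID(i), OP(*), ID(x), OP(%), ID(x)


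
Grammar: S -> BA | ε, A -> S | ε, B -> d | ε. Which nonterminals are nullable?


A nonterminal is nullable iff some alternative derives ε (directly, or every symbol in it is nullable)
Nullable: {A, B, S}
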